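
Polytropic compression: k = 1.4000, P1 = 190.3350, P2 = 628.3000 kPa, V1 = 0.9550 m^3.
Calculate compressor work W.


(k-1)/k = 0.2857
(P2/P1)^exp = 1.4066
W = 3.5000 * 190.3350 * 0.9550 * (1.4066 - 1) = 258.7070 kJ

258.7070 kJ


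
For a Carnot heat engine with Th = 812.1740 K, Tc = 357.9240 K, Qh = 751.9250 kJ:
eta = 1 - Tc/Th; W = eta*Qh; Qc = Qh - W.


eta = 1 - 357.9240/812.1740 = 0.5593
W = 0.5593 * 751.9250 = 420.5527 kJ
Qc = 751.9250 - 420.5527 = 331.3723 kJ

eta = 55.9301%, W = 420.5527 kJ, Qc = 331.3723 kJ


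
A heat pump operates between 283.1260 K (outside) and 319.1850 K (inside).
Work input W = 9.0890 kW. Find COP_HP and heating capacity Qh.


COP = 319.1850 / 36.0590 = 8.8517
Qh = 8.8517 * 9.0890 = 80.4535 kW

COP = 8.8517, Qh = 80.4535 kW


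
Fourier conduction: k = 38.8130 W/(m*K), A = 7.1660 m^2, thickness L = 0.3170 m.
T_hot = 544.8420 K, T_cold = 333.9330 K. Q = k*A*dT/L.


dT = 210.9090 K
Q = 38.8130 * 7.1660 * 210.9090 / 0.3170 = 185050.3311 W

185050.3311 W


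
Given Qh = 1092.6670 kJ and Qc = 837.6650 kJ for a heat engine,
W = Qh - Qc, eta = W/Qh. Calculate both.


W = 1092.6670 - 837.6650 = 255.0020 kJ
eta = 255.0020 / 1092.6670 = 0.2334 = 23.3376%

W = 255.0020 kJ, eta = 23.3376%


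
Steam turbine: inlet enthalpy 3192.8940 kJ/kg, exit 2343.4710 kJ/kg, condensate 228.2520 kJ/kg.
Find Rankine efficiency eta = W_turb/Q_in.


W = 849.4230 kJ/kg
Q_in = 2964.6420 kJ/kg
eta = 0.2865 = 28.6518%

eta = 28.6518%


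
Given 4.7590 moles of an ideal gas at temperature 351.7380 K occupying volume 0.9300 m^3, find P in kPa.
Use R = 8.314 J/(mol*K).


P = nRT/V = 4.7590 * 8.314 * 351.7380 / 0.9300
= 13916.9804 / 0.9300 = 14964.4950 Pa = 14.9645 kPa

14.9645 kPa


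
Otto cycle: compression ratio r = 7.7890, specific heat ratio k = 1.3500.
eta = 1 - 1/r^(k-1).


r^(k-1) = 2.0513
eta = 1 - 1/2.0513 = 0.5125 = 51.2492%

51.2492%


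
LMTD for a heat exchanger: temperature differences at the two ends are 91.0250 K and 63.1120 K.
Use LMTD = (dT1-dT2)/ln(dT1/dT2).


dT1/dT2 = 1.4423
ln(dT1/dT2) = 0.3662
LMTD = 27.9130 / 0.3662 = 76.2185 K

76.2185 K


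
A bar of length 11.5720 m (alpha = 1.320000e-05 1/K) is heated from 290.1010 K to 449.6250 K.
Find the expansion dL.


dT = 159.5240 K
dL = 1.320000e-05 * 11.5720 * 159.5240 = 0.024367 m
L_final = 11.596367 m

dL = 0.024367 m


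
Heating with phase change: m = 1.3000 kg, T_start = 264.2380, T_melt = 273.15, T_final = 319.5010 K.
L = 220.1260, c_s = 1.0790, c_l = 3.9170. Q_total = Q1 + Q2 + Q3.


Q1 (sensible, solid) = 1.3000 * 1.0790 * 8.9120 = 12.5009 kJ
Q2 (latent) = 1.3000 * 220.1260 = 286.1638 kJ
Q3 (sensible, liquid) = 1.3000 * 3.9170 * 46.3510 = 236.0239 kJ
Q_total = 534.6886 kJ

534.6886 kJ


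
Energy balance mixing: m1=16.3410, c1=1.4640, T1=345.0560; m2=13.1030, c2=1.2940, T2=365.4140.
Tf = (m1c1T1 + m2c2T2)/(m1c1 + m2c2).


num = 14450.5494
den = 40.8785
Tf = 353.4999 K

353.4999 K


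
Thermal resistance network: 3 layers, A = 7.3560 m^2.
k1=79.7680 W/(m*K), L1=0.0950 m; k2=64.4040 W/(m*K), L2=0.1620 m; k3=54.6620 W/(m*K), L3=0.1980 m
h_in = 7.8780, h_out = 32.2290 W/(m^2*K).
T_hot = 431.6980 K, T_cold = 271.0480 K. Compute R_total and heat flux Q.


R_conv_in = 1/(7.8780*7.3560) = 0.0173
R_1 = 0.0950/(79.7680*7.3560) = 0.0002
R_2 = 0.1620/(64.4040*7.3560) = 0.0003
R_3 = 0.1980/(54.6620*7.3560) = 0.0005
R_conv_out = 1/(32.2290*7.3560) = 0.0042
R_total = 0.0225 K/W
Q = 160.6500 / 0.0225 = 7149.4033 W

R_total = 0.0225 K/W, Q = 7149.4033 W


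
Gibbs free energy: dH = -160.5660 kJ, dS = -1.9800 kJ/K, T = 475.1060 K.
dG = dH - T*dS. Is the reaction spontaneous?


T*dS = 475.1060 * -1.9800 = -940.7099 kJ
dG = -160.5660 + 940.7099 = 780.1439 kJ (non-spontaneous)

dG = 780.1439 kJ, non-spontaneous


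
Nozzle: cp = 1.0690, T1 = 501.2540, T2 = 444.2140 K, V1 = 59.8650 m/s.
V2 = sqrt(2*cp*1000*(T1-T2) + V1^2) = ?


dT = 57.0400 K
2*cp*1000*dT = 121951.5200
V1^2 = 3583.8182
V2 = sqrt(125535.3382) = 354.3097 m/s

354.3097 m/s


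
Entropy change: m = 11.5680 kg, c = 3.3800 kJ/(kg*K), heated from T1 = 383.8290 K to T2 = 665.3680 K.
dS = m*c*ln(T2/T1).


T2/T1 = 1.7335
ln(T2/T1) = 0.5501
dS = 11.5680 * 3.3800 * 0.5501 = 21.5105 kJ/K

21.5105 kJ/K


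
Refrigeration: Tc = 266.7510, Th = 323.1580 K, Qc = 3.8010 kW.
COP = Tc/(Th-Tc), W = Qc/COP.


COP = 266.7510 / 56.4070 = 4.7290
W = 3.8010 / 4.7290 = 0.8038 kW

COP = 4.7290, W = 0.8038 kW


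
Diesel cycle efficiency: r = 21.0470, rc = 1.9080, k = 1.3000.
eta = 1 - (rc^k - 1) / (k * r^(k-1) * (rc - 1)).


r^(k-1) = 2.4943
rc^k = 2.3161
eta = 0.5530 = 55.3015%

55.3015%


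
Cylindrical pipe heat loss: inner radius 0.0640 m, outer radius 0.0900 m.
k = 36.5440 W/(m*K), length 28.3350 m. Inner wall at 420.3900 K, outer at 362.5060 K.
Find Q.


dT = 57.8840 K
ln(ro/ri) = 0.3409
Q = 2*pi*36.5440*28.3350*57.8840 / 0.3409 = 1104629.9945 W

1104629.9945 W


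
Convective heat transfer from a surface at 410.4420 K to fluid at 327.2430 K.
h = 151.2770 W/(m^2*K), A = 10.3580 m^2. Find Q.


dT = 83.1990 K
Q = 151.2770 * 10.3580 * 83.1990 = 130366.7733 W

130366.7733 W


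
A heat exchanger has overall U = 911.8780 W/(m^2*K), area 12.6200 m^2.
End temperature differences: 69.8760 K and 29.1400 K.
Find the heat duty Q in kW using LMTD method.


LMTD = 46.5762 K
Q = 911.8780 * 12.6200 * 46.5762 = 535993.8627 W = 535.9939 kW

535.9939 kW


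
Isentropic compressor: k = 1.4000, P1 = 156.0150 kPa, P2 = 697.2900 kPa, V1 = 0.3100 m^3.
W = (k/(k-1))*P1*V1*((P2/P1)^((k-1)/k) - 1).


(k-1)/k = 0.2857
(P2/P1)^exp = 1.5339
W = 3.5000 * 156.0150 * 0.3100 * (1.5339 - 1) = 90.3693 kJ

90.3693 kJ


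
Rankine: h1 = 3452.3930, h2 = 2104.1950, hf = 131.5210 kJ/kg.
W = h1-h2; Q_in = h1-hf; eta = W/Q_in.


W = 1348.1980 kJ/kg
Q_in = 3320.8720 kJ/kg
eta = 0.4060 = 40.5977%

eta = 40.5977%


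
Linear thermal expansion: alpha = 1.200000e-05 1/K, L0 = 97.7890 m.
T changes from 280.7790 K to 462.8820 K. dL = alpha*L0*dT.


dT = 182.1030 K
dL = 1.200000e-05 * 97.7890 * 182.1030 = 0.213692 m
L_final = 98.002692 m

dL = 0.213692 m


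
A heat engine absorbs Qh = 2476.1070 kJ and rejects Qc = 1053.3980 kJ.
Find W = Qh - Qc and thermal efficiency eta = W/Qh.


W = 2476.1070 - 1053.3980 = 1422.7090 kJ
eta = 1422.7090 / 2476.1070 = 0.5746 = 57.4575%

W = 1422.7090 kJ, eta = 57.4575%


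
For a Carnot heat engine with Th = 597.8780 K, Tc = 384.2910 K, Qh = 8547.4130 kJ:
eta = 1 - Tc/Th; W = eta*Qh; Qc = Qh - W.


eta = 1 - 384.2910/597.8780 = 0.3572
W = 0.3572 * 8547.4130 = 3053.4930 kJ
Qc = 8547.4130 - 3053.4930 = 5493.9200 kJ

eta = 35.7242%, W = 3053.4930 kJ, Qc = 5493.9200 kJ


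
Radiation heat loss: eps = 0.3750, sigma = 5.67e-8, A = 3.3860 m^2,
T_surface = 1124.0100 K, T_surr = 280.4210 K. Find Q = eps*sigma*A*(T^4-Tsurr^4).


T^4 = 1.5962e+12
Tsurr^4 = 6.1836e+09
Q = 0.3750 * 5.67e-8 * 3.3860 * 1.5900e+12 = 114471.2036 W

114471.2036 W


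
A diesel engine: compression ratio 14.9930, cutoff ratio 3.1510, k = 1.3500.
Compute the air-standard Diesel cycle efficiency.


r^(k-1) = 2.5797
rc^k = 4.7087
eta = 0.5049 = 50.4901%

50.4901%


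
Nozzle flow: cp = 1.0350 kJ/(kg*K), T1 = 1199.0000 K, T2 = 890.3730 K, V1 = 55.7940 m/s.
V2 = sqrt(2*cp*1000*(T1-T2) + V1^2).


dT = 308.6270 K
2*cp*1000*dT = 638857.8900
V1^2 = 3112.9704
V2 = sqrt(641970.8604) = 801.2308 m/s

801.2308 m/s


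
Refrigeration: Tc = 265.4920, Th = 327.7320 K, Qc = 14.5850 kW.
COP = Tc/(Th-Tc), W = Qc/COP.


COP = 265.4920 / 62.2400 = 4.2656
W = 14.5850 / 4.2656 = 3.4192 kW

COP = 4.2656, W = 3.4192 kW


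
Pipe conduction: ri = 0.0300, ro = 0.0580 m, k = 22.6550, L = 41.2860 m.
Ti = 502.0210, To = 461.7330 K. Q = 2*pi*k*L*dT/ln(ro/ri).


dT = 40.2880 K
ln(ro/ri) = 0.6592
Q = 2*pi*22.6550*41.2860*40.2880 / 0.6592 = 359149.4392 W

359149.4392 W


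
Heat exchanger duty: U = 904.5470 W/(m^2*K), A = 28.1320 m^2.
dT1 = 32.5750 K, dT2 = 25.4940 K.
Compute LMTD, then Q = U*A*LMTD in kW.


LMTD = 28.8900 K
Q = 904.5470 * 28.1320 * 28.8900 = 735155.9875 W = 735.1560 kW

735.1560 kW


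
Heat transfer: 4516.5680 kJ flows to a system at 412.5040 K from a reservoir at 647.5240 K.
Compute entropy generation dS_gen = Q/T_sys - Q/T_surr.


dS_sys = 4516.5680/412.5040 = 10.9491 kJ/K
dS_surr = -4516.5680/647.5240 = -6.9751 kJ/K
dS_gen = 10.9491 - 6.9751 = 3.9740 kJ/K (irreversible)

dS_gen = 3.9740 kJ/K, irreversible


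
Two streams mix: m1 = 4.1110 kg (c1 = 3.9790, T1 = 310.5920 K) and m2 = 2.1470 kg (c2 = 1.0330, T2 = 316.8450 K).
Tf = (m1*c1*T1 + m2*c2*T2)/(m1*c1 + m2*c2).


num = 5783.2761
den = 18.5755
Tf = 311.3386 K

311.3386 K


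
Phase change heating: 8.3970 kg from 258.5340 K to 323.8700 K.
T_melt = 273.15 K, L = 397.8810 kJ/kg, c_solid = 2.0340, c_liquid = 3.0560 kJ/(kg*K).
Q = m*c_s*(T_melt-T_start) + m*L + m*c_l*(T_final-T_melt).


Q1 (sensible, solid) = 8.3970 * 2.0340 * 14.6160 = 249.6339 kJ
Q2 (latent) = 8.3970 * 397.8810 = 3341.0068 kJ
Q3 (sensible, liquid) = 8.3970 * 3.0560 * 50.7200 = 1301.5377 kJ
Q_total = 4892.1784 kJ

4892.1784 kJ


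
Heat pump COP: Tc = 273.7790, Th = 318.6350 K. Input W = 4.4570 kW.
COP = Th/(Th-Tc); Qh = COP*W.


COP = 318.6350 / 44.8560 = 7.1035
Qh = 7.1035 * 4.4570 = 31.6603 kW

COP = 7.1035, Qh = 31.6603 kW


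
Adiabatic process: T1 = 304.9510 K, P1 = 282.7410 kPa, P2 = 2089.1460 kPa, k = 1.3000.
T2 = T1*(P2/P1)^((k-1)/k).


(k-1)/k = 0.2308
(P2/P1)^exp = 1.5865
T2 = 304.9510 * 1.5865 = 483.8064 K

483.8064 K


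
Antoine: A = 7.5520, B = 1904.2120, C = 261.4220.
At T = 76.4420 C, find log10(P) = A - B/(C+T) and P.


C+T = 337.8640
B/(C+T) = 5.6360
log10(P) = 7.5520 - 5.6360 = 1.9160
P = 10^1.9160 = 82.4079 mmHg

82.4079 mmHg


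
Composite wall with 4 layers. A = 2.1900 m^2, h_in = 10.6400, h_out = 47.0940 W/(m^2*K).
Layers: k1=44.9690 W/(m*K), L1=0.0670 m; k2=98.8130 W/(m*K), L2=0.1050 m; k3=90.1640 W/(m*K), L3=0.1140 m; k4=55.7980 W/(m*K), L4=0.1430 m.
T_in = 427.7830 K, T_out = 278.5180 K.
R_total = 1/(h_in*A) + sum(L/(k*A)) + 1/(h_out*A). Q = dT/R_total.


R_conv_in = 1/(10.6400*2.1900) = 0.0429
R_1 = 0.0670/(44.9690*2.1900) = 0.0007
R_2 = 0.1050/(98.8130*2.1900) = 0.0005
R_3 = 0.1140/(90.1640*2.1900) = 0.0006
R_4 = 0.1430/(55.7980*2.1900) = 0.0012
R_conv_out = 1/(47.0940*2.1900) = 0.0097
R_total = 0.0555 K/W
Q = 149.2650 / 0.0555 = 2688.2696 W

R_total = 0.0555 K/W, Q = 2688.2696 W


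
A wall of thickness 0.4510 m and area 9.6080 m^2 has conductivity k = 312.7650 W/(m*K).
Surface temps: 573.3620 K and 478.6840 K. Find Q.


dT = 94.6780 K
Q = 312.7650 * 9.6080 * 94.6780 / 0.4510 = 630846.4669 W

630846.4669 W


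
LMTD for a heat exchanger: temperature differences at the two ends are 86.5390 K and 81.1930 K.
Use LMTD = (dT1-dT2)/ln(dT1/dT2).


dT1/dT2 = 1.0658
ln(dT1/dT2) = 0.0638
LMTD = 5.3460 / 0.0638 = 83.8376 K

83.8376 K


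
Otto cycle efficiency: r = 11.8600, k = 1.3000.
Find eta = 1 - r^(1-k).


r^(k-1) = 2.1000
eta = 1 - 1/2.1000 = 0.5238 = 52.3816%

52.3816%


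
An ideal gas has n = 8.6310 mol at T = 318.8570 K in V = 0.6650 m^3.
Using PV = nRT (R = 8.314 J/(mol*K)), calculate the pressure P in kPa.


P = nRT/V = 8.6310 * 8.314 * 318.8570 / 0.6650
= 22880.5833 / 0.6650 = 34406.8922 Pa = 34.4069 kPa

34.4069 kPa


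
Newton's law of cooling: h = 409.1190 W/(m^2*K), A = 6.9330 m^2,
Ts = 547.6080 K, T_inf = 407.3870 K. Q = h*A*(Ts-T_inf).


dT = 140.2210 K
Q = 409.1190 * 6.9330 * 140.2210 = 397725.9330 W

397725.9330 W


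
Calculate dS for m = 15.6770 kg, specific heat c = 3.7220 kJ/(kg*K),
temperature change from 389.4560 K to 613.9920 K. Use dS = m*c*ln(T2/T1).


T2/T1 = 1.5765
ln(T2/T1) = 0.4552
dS = 15.6770 * 3.7220 * 0.4552 = 26.5626 kJ/K

26.5626 kJ/K


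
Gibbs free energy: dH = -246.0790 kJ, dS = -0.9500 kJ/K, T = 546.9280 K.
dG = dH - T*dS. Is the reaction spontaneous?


T*dS = 546.9280 * -0.9500 = -519.5816 kJ
dG = -246.0790 + 519.5816 = 273.5026 kJ (non-spontaneous)

dG = 273.5026 kJ, non-spontaneous


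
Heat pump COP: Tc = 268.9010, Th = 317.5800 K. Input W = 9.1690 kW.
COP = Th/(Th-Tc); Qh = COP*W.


COP = 317.5800 / 48.6790 = 6.5240
Qh = 6.5240 * 9.1690 = 59.8182 kW

COP = 6.5240, Qh = 59.8182 kW


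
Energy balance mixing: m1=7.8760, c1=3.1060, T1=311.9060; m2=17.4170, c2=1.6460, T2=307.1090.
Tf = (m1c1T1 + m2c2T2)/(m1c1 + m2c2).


num = 16434.4297
den = 53.1312
Tf = 309.3177 K

309.3177 K


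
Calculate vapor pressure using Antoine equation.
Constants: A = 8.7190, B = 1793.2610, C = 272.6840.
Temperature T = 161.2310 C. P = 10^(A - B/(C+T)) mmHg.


C+T = 433.9150
B/(C+T) = 4.1327
log10(P) = 8.7190 - 4.1327 = 4.5863
P = 10^4.5863 = 38570.2810 mmHg

38570.2810 mmHg


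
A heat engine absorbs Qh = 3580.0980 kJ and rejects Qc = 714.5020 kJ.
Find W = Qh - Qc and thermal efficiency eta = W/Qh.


W = 3580.0980 - 714.5020 = 2865.5960 kJ
eta = 2865.5960 / 3580.0980 = 0.8004 = 80.0424%

W = 2865.5960 kJ, eta = 80.0424%


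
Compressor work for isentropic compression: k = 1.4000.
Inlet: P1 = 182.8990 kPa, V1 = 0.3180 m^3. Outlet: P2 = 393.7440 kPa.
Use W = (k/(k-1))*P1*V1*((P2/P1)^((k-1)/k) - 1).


(k-1)/k = 0.2857
(P2/P1)^exp = 1.2449
W = 3.5000 * 182.8990 * 0.3180 * (1.2449 - 1) = 49.8588 kJ

49.8588 kJ


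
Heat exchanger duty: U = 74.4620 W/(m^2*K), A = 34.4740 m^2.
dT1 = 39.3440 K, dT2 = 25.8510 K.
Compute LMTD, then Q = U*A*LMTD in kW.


LMTD = 32.1266 K
Q = 74.4620 * 34.4740 * 32.1266 = 82469.1657 W = 82.4692 kW

82.4692 kW


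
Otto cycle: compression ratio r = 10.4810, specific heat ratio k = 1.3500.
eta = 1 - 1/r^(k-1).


r^(k-1) = 2.2758
eta = 1 - 1/2.2758 = 0.5606 = 56.0601%

56.0601%


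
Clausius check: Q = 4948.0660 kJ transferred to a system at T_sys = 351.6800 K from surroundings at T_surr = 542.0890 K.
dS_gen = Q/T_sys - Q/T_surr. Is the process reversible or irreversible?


dS_sys = 4948.0660/351.6800 = 14.0698 kJ/K
dS_surr = -4948.0660/542.0890 = -9.1278 kJ/K
dS_gen = 14.0698 - 9.1278 = 4.9420 kJ/K (irreversible)

dS_gen = 4.9420 kJ/K, irreversible


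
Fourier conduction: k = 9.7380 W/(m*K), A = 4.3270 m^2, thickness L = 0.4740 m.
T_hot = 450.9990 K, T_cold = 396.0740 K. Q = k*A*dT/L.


dT = 54.9250 K
Q = 9.7380 * 4.3270 * 54.9250 / 0.4740 = 4882.5690 W

4882.5690 W


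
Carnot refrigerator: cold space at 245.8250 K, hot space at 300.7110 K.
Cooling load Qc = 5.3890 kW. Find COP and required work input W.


COP = 245.8250 / 54.8860 = 4.4788
W = 5.3890 / 4.4788 = 1.2032 kW

COP = 4.4788, W = 1.2032 kW


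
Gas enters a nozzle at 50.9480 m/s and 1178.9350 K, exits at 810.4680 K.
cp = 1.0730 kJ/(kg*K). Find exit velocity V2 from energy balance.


dT = 368.4670 K
2*cp*1000*dT = 790730.1820
V1^2 = 2595.6987
V2 = sqrt(793325.8807) = 890.6884 m/s

890.6884 m/s


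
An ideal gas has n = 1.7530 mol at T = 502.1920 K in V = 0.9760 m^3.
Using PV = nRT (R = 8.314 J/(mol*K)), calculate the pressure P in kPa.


P = nRT/V = 1.7530 * 8.314 * 502.1920 / 0.9760
= 7319.1682 / 0.9760 = 7499.1477 Pa = 7.4991 kPa

7.4991 kPa


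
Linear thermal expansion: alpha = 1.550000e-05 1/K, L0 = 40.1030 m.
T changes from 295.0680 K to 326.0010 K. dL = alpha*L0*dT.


dT = 30.9330 K
dL = 1.550000e-05 * 40.1030 * 30.9330 = 0.019228 m
L_final = 40.122228 m

dL = 0.019228 m


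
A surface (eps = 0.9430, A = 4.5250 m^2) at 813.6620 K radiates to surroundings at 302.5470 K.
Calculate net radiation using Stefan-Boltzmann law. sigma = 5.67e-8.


T^4 = 4.3830e+11
Tsurr^4 = 8.3786e+09
Q = 0.9430 * 5.67e-8 * 4.5250 * 4.2993e+11 = 104017.6781 W

104017.6781 W


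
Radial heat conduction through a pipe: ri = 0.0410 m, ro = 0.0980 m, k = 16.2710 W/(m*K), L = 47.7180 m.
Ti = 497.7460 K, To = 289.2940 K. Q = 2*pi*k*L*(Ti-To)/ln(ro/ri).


dT = 208.4520 K
ln(ro/ri) = 0.8714
Q = 2*pi*16.2710*47.7180*208.4520 / 0.8714 = 1166990.0244 W

1166990.0244 W


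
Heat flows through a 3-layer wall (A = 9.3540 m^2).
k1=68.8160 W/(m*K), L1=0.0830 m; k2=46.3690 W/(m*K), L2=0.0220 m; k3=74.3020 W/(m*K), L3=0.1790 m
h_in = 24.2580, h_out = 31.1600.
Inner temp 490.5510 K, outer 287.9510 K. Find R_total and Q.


R_conv_in = 1/(24.2580*9.3540) = 0.0044
R_1 = 0.0830/(68.8160*9.3540) = 0.0001
R_2 = 0.0220/(46.3690*9.3540) = 5.0722e-05
R_3 = 0.1790/(74.3020*9.3540) = 0.0003
R_conv_out = 1/(31.1600*9.3540) = 0.0034
R_total = 0.0083 K/W
Q = 202.6000 / 0.0083 = 24482.9892 W

R_total = 0.0083 K/W, Q = 24482.9892 W


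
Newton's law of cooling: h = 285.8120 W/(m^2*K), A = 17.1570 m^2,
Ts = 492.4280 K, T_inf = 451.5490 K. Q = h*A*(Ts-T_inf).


dT = 40.8790 K
Q = 285.8120 * 17.1570 * 40.8790 = 200457.3910 W

200457.3910 W


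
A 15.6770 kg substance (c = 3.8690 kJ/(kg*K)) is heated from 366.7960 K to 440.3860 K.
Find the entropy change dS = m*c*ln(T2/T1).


T2/T1 = 1.2006
ln(T2/T1) = 0.1828
dS = 15.6770 * 3.8690 * 0.1828 = 11.0904 kJ/K

11.0904 kJ/K


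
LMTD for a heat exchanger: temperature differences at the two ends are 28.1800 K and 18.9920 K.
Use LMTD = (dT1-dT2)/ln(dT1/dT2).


dT1/dT2 = 1.4838
ln(dT1/dT2) = 0.3946
LMTD = 9.1880 / 0.3946 = 23.2847 K

23.2847 K


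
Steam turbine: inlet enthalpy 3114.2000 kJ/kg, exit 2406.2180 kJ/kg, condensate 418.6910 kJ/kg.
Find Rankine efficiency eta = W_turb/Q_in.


W = 707.9820 kJ/kg
Q_in = 2695.5090 kJ/kg
eta = 0.2627 = 26.2652%

eta = 26.2652%


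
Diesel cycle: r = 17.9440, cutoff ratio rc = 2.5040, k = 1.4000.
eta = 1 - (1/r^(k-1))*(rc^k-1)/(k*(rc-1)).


r^(k-1) = 3.1737
rc^k = 3.6148
eta = 0.6087 = 60.8709%

60.8709%


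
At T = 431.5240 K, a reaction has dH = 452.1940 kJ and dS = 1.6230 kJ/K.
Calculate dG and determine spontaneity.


T*dS = 431.5240 * 1.6230 = 700.3635 kJ
dG = 452.1940 - 700.3635 = -248.1695 kJ (spontaneous)

dG = -248.1695 kJ, spontaneous


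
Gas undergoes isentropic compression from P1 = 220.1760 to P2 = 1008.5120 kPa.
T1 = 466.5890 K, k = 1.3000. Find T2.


(k-1)/k = 0.2308
(P2/P1)^exp = 1.4208
T2 = 466.5890 * 1.4208 = 662.9067 K

662.9067 K


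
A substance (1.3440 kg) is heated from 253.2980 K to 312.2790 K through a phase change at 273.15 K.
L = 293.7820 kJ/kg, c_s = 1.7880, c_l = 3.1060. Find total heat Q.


Q1 (sensible, solid) = 1.3440 * 1.7880 * 19.8520 = 47.7058 kJ
Q2 (latent) = 1.3440 * 293.7820 = 394.8430 kJ
Q3 (sensible, liquid) = 1.3440 * 3.1060 * 39.1290 = 163.3426 kJ
Q_total = 605.8914 kJ

605.8914 kJ


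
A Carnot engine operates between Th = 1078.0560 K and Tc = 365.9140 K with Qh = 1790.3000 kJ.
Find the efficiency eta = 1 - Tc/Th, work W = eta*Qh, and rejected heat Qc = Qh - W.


eta = 1 - 365.9140/1078.0560 = 0.6606
W = 0.6606 * 1790.3000 = 1182.6360 kJ
Qc = 1790.3000 - 1182.6360 = 607.6640 kJ

eta = 66.0580%, W = 1182.6360 kJ, Qc = 607.6640 kJ


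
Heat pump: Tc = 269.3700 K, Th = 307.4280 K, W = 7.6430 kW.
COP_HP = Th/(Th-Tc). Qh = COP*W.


COP = 307.4280 / 38.0580 = 8.0779
Qh = 8.0779 * 7.6430 = 61.7392 kW

COP = 8.0779, Qh = 61.7392 kW


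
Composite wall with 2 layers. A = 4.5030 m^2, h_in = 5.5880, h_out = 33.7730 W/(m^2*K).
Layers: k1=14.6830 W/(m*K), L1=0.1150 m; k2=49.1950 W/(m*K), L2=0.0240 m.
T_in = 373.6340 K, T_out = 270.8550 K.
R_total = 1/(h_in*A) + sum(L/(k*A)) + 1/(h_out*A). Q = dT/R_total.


R_conv_in = 1/(5.5880*4.5030) = 0.0397
R_1 = 0.1150/(14.6830*4.5030) = 0.0017
R_2 = 0.0240/(49.1950*4.5030) = 0.0001
R_conv_out = 1/(33.7730*4.5030) = 0.0066
R_total = 0.0482 K/W
Q = 102.7790 / 0.0482 = 2133.9195 W

R_total = 0.0482 K/W, Q = 2133.9195 W


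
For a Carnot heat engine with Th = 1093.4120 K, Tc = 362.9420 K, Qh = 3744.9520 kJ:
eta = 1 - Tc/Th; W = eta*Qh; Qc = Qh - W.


eta = 1 - 362.9420/1093.4120 = 0.6681
W = 0.6681 * 3744.9520 = 2501.8704 kJ
Qc = 3744.9520 - 2501.8704 = 1243.0816 kJ

eta = 66.8065%, W = 2501.8704 kJ, Qc = 1243.0816 kJ


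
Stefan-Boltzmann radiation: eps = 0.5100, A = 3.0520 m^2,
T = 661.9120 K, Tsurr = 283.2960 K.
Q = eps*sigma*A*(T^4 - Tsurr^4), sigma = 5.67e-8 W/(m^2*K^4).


T^4 = 1.9196e+11
Tsurr^4 = 6.4411e+09
Q = 0.5100 * 5.67e-8 * 3.0520 * 1.8551e+11 = 16372.5304 W

16372.5304 W


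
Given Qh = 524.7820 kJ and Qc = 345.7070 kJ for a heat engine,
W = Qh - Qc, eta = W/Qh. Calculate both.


W = 524.7820 - 345.7070 = 179.0750 kJ
eta = 179.0750 / 524.7820 = 0.3412 = 34.1237%

W = 179.0750 kJ, eta = 34.1237%


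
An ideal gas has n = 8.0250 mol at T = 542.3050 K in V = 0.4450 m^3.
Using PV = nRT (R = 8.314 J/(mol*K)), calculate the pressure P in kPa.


P = nRT/V = 8.0250 * 8.314 * 542.3050 / 0.4450
= 36182.5083 / 0.4450 = 81309.0073 Pa = 81.3090 kPa

81.3090 kPa


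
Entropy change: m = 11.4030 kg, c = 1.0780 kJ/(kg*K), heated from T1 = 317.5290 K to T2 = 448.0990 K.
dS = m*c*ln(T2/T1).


T2/T1 = 1.4112
ln(T2/T1) = 0.3444
dS = 11.4030 * 1.0780 * 0.3444 = 4.2341 kJ/K

4.2341 kJ/K


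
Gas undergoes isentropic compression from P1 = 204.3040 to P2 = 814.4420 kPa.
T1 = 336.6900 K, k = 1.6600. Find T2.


(k-1)/k = 0.3976
(P2/P1)^exp = 1.7330
T2 = 336.6900 * 1.7330 = 583.4671 K

583.4671 K


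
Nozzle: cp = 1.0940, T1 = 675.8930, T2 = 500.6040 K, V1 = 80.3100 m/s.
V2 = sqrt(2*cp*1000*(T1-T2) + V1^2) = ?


dT = 175.2890 K
2*cp*1000*dT = 383532.3320
V1^2 = 6449.6961
V2 = sqrt(389982.0281) = 624.4854 m/s

624.4854 m/s


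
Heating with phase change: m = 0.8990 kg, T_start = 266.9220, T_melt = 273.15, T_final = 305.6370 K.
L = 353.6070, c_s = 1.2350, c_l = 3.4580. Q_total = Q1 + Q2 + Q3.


Q1 (sensible, solid) = 0.8990 * 1.2350 * 6.2280 = 6.9147 kJ
Q2 (latent) = 0.8990 * 353.6070 = 317.8927 kJ
Q3 (sensible, liquid) = 0.8990 * 3.4580 * 32.4870 = 100.9937 kJ
Q_total = 425.8011 kJ

425.8011 kJ


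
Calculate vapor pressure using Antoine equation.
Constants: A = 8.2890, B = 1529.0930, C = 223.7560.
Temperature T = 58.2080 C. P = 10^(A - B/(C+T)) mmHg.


C+T = 281.9640
B/(C+T) = 5.4230
log10(P) = 8.2890 - 5.4230 = 2.8660
P = 10^2.8660 = 734.5005 mmHg

734.5005 mmHg


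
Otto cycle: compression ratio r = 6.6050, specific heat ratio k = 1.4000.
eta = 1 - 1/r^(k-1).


r^(k-1) = 2.1279
eta = 1 - 1/2.1279 = 0.5301 = 53.0051%

53.0051%


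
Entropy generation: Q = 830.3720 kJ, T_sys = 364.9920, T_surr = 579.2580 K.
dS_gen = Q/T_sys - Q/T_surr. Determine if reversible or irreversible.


dS_sys = 830.3720/364.9920 = 2.2750 kJ/K
dS_surr = -830.3720/579.2580 = -1.4335 kJ/K
dS_gen = 2.2750 - 1.4335 = 0.8415 kJ/K (irreversible)

dS_gen = 0.8415 kJ/K, irreversible


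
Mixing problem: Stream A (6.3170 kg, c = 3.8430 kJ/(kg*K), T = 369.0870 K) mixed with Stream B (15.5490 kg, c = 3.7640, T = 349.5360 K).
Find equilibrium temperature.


num = 29417.1376
den = 82.8027
Tf = 355.2680 K

355.2680 K


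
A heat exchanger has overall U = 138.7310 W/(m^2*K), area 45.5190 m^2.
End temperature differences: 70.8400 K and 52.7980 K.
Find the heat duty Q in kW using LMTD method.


LMTD = 61.3777 K
Q = 138.7310 * 45.5190 * 61.3777 = 387593.6935 W = 387.5937 kW

387.5937 kW


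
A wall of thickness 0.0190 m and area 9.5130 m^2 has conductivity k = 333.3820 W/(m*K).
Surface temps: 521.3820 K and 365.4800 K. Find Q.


dT = 155.9020 K
Q = 333.3820 * 9.5130 * 155.9020 / 0.0190 = 2.6023e+07 W

2.6023e+07 W


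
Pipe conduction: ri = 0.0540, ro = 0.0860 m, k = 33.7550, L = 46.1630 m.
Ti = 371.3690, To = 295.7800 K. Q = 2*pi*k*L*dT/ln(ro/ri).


dT = 75.5890 K
ln(ro/ri) = 0.4654
Q = 2*pi*33.7550*46.1630*75.5890 / 0.4654 = 1590298.0326 W

1590298.0326 W


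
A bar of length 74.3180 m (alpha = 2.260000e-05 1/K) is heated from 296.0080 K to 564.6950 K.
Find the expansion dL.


dT = 268.6870 K
dL = 2.260000e-05 * 74.3180 * 268.6870 = 0.451283 m
L_final = 74.769283 m

dL = 0.451283 m


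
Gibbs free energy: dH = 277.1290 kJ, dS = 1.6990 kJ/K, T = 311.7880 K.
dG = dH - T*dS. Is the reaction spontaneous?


T*dS = 311.7880 * 1.6990 = 529.7278 kJ
dG = 277.1290 - 529.7278 = -252.5988 kJ (spontaneous)

dG = -252.5988 kJ, spontaneous


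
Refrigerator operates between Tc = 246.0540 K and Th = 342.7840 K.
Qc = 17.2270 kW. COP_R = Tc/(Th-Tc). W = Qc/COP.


COP = 246.0540 / 96.7300 = 2.5437
W = 17.2270 / 2.5437 = 6.7724 kW

COP = 2.5437, W = 6.7724 kW


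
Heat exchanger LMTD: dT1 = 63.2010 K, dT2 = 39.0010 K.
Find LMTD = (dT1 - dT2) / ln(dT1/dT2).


dT1/dT2 = 1.6205
ln(dT1/dT2) = 0.4827
LMTD = 24.2000 / 0.4827 = 50.1312 K

50.1312 K


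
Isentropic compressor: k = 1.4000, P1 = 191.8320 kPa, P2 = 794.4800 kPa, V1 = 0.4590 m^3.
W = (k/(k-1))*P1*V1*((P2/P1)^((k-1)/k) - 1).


(k-1)/k = 0.2857
(P2/P1)^exp = 1.5008
W = 3.5000 * 191.8320 * 0.4590 * (1.5008 - 1) = 154.3453 kJ

154.3453 kJ


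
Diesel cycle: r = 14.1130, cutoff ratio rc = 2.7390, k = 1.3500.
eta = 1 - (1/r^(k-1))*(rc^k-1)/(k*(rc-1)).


r^(k-1) = 2.5256
rc^k = 3.8972
eta = 0.5114 = 51.1377%

51.1377%


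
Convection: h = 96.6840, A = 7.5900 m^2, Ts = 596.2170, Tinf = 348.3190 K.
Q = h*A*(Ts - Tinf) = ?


dT = 247.8980 K
Q = 96.6840 * 7.5900 * 247.8980 = 181915.3761 W

181915.3761 W


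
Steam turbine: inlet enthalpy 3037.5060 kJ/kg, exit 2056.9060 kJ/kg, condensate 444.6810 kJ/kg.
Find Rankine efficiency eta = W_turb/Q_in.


W = 980.6000 kJ/kg
Q_in = 2592.8250 kJ/kg
eta = 0.3782 = 37.8198%

eta = 37.8198%


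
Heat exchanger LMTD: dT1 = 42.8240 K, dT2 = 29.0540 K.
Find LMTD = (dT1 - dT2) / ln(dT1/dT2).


dT1/dT2 = 1.4739
ln(dT1/dT2) = 0.3879
LMTD = 13.7700 / 0.3879 = 35.4949 K

35.4949 K


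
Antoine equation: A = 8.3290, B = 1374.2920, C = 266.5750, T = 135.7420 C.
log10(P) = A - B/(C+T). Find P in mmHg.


C+T = 402.3170
B/(C+T) = 3.4159
log10(P) = 8.3290 - 3.4159 = 4.9131
P = 10^4.9131 = 81857.1935 mmHg

81857.1935 mmHg


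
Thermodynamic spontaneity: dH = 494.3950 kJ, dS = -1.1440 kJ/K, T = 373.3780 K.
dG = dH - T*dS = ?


T*dS = 373.3780 * -1.1440 = -427.1444 kJ
dG = 494.3950 + 427.1444 = 921.5394 kJ (non-spontaneous)

dG = 921.5394 kJ, non-spontaneous


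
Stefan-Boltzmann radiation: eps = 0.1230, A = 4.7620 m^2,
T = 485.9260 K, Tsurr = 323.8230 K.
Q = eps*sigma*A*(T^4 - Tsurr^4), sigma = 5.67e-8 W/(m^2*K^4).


T^4 = 5.5755e+10
Tsurr^4 = 1.0996e+10
Q = 0.1230 * 5.67e-8 * 4.7620 * 4.4759e+10 = 1486.4655 W

1486.4655 W


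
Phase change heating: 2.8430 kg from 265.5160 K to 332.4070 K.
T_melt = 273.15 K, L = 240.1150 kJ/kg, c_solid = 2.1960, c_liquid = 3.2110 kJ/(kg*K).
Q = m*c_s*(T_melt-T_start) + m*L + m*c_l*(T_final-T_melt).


Q1 (sensible, solid) = 2.8430 * 2.1960 * 7.6340 = 47.6608 kJ
Q2 (latent) = 2.8430 * 240.1150 = 682.6469 kJ
Q3 (sensible, liquid) = 2.8430 * 3.2110 * 59.2570 = 540.9496 kJ
Q_total = 1271.2574 kJ

1271.2574 kJ


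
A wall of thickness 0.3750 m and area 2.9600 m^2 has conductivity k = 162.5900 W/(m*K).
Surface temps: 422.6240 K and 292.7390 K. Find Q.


dT = 129.8850 K
Q = 162.5900 * 2.9600 * 129.8850 / 0.3750 = 166691.4303 W

166691.4303 W


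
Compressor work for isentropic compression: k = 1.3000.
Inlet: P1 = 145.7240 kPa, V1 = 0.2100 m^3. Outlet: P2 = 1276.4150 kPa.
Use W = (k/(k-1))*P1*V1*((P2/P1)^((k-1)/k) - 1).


(k-1)/k = 0.2308
(P2/P1)^exp = 1.6500
W = 4.3333 * 145.7240 * 0.2100 * (1.6500 - 1) = 86.1993 kJ

86.1993 kJ


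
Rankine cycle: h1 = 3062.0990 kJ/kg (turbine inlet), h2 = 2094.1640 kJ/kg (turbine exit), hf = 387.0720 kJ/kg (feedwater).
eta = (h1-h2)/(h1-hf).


W = 967.9350 kJ/kg
Q_in = 2675.0270 kJ/kg
eta = 0.3618 = 36.1841%

eta = 36.1841%


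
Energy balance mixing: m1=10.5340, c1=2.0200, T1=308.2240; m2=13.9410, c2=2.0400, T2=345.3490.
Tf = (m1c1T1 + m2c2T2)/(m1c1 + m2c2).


num = 16380.2011
den = 49.7183
Tf = 329.4601 K

329.4601 K


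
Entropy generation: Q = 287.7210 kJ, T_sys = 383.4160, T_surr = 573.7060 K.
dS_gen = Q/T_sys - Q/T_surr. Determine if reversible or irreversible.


dS_sys = 287.7210/383.4160 = 0.7504 kJ/K
dS_surr = -287.7210/573.7060 = -0.5015 kJ/K
dS_gen = 0.7504 - 0.5015 = 0.2489 kJ/K (irreversible)

dS_gen = 0.2489 kJ/K, irreversible


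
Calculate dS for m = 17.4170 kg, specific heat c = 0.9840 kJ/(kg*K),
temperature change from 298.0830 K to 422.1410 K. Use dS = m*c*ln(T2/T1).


T2/T1 = 1.4162
ln(T2/T1) = 0.3480
dS = 17.4170 * 0.9840 * 0.3480 = 5.9636 kJ/K

5.9636 kJ/K


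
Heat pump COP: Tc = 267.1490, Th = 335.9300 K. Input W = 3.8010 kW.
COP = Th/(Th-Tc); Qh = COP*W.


COP = 335.9300 / 68.7810 = 4.8841
Qh = 4.8841 * 3.8010 = 18.5643 kW

COP = 4.8841, Qh = 18.5643 kW


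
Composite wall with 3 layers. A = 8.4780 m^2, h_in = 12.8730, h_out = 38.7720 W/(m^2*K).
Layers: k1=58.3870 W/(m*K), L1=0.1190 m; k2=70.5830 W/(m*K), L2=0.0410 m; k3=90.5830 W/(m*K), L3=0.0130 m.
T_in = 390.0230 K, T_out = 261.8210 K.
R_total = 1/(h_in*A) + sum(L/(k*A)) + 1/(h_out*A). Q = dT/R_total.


R_conv_in = 1/(12.8730*8.4780) = 0.0092
R_1 = 0.1190/(58.3870*8.4780) = 0.0002
R_2 = 0.0410/(70.5830*8.4780) = 6.8516e-05
R_3 = 0.0130/(90.5830*8.4780) = 1.6928e-05
R_conv_out = 1/(38.7720*8.4780) = 0.0030
R_total = 0.0125 K/W
Q = 128.2020 / 0.0125 = 10230.9343 W

R_total = 0.0125 K/W, Q = 10230.9343 W


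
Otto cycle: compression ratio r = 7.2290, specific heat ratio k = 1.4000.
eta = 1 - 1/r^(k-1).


r^(k-1) = 2.2061
eta = 1 - 1/2.2061 = 0.5467 = 54.6718%

54.6718%


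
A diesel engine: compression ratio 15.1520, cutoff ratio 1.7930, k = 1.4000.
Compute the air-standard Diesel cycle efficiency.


r^(k-1) = 2.9661
rc^k = 2.2647
eta = 0.6159 = 61.5938%

61.5938%


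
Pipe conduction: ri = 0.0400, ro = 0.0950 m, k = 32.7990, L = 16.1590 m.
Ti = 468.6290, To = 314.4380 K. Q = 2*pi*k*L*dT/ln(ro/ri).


dT = 154.1910 K
ln(ro/ri) = 0.8650
Q = 2*pi*32.7990*16.1590*154.1910 / 0.8650 = 593607.1950 W

593607.1950 W


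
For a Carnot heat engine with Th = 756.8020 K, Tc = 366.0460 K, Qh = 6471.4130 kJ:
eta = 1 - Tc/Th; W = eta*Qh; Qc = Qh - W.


eta = 1 - 366.0460/756.8020 = 0.5163
W = 0.5163 * 6471.4130 = 3341.3541 kJ
Qc = 6471.4130 - 3341.3541 = 3130.0589 kJ

eta = 51.6325%, W = 3341.3541 kJ, Qc = 3130.0589 kJ


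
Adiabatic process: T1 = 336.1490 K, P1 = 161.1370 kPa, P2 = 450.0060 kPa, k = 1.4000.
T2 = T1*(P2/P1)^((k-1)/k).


(k-1)/k = 0.2857
(P2/P1)^exp = 1.3410
T2 = 336.1490 * 1.3410 = 450.7824 K

450.7824 K


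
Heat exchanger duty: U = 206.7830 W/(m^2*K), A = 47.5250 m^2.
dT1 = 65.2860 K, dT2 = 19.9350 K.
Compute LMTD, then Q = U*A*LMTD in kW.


LMTD = 38.2289 K
Q = 206.7830 * 47.5250 * 38.2289 = 375689.5035 W = 375.6895 kW

375.6895 kW


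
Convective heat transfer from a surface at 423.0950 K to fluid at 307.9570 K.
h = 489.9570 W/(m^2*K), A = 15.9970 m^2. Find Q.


dT = 115.1380 K
Q = 489.9570 * 15.9970 * 115.1380 = 902433.4670 W

902433.4670 W


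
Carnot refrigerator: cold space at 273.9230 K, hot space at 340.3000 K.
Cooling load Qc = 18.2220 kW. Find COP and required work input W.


COP = 273.9230 / 66.3770 = 4.1268
W = 18.2220 / 4.1268 = 4.4156 kW

COP = 4.1268, W = 4.4156 kW


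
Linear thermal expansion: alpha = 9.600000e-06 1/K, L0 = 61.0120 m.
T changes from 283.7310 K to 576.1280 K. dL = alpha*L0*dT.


dT = 292.3970 K
dL = 9.600000e-06 * 61.0120 * 292.3970 = 0.171261 m
L_final = 61.183261 m

dL = 0.171261 m


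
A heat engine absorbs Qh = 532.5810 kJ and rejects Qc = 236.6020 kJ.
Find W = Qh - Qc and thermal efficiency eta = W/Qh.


W = 532.5810 - 236.6020 = 295.9790 kJ
eta = 295.9790 / 532.5810 = 0.5557 = 55.5745%

W = 295.9790 kJ, eta = 55.5745%


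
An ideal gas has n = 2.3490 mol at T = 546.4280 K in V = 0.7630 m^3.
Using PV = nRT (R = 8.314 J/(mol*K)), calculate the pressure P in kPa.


P = nRT/V = 2.3490 * 8.314 * 546.4280 / 0.7630
= 10671.5126 / 0.7630 = 13986.2551 Pa = 13.9863 kPa

13.9863 kPa


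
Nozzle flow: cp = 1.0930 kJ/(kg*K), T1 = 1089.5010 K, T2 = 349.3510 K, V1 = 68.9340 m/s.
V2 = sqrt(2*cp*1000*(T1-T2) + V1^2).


dT = 740.1500 K
2*cp*1000*dT = 1617967.9000
V1^2 = 4751.8964
V2 = sqrt(1622719.7964) = 1273.8602 m/s

1273.8602 m/s


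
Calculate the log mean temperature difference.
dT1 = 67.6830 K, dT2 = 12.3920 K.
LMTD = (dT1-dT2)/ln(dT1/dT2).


dT1/dT2 = 5.4618
ln(dT1/dT2) = 1.6978
LMTD = 55.2910 / 1.6978 = 32.5666 K

32.5666 K


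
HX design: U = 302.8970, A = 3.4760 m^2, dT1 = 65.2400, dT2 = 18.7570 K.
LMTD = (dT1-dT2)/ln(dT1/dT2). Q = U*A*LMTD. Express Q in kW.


LMTD = 37.2906 K
Q = 302.8970 * 3.4760 * 37.2906 = 39262.1971 W = 39.2622 kW

39.2622 kW


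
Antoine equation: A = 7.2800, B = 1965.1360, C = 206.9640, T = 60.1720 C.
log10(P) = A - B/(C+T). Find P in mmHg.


C+T = 267.1360
B/(C+T) = 7.3563
log10(P) = 7.2800 - 7.3563 = -0.0763
P = 10^-0.0763 = 0.8389 mmHg

0.8389 mmHg


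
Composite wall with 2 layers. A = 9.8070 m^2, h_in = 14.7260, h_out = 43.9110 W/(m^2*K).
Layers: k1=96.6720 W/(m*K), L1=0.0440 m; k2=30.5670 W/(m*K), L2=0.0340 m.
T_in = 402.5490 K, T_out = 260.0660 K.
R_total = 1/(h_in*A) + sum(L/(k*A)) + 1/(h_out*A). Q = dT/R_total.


R_conv_in = 1/(14.7260*9.8070) = 0.0069
R_1 = 0.0440/(96.6720*9.8070) = 4.6410e-05
R_2 = 0.0340/(30.5670*9.8070) = 0.0001
R_conv_out = 1/(43.9110*9.8070) = 0.0023
R_total = 0.0094 K/W
Q = 142.4830 / 0.0094 = 15147.5623 W

R_total = 0.0094 K/W, Q = 15147.5623 W


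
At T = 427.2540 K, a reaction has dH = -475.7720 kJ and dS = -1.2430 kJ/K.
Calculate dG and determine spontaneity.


T*dS = 427.2540 * -1.2430 = -531.0767 kJ
dG = -475.7720 + 531.0767 = 55.3047 kJ (non-spontaneous)

dG = 55.3047 kJ, non-spontaneous


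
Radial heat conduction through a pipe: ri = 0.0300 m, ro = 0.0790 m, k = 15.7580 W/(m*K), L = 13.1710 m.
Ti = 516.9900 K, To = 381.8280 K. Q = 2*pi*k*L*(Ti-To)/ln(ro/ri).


dT = 135.1620 K
ln(ro/ri) = 0.9683
Q = 2*pi*15.7580*13.1710*135.1620 / 0.9683 = 182039.9078 W

182039.9078 W


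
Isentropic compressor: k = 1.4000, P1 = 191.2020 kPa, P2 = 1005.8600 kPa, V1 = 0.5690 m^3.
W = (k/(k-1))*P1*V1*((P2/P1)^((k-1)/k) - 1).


(k-1)/k = 0.2857
(P2/P1)^exp = 1.6070
W = 3.5000 * 191.2020 * 0.5690 * (1.6070 - 1) = 231.1285 kJ

231.1285 kJ


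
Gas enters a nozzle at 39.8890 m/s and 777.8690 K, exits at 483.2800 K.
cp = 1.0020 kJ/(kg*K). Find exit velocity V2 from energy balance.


dT = 294.5890 K
2*cp*1000*dT = 590356.3560
V1^2 = 1591.1323
V2 = sqrt(591947.4883) = 769.3812 m/s

769.3812 m/s


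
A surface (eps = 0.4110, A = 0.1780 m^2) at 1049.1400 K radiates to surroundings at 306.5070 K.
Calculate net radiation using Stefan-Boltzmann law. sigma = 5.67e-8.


T^4 = 1.2115e+12
Tsurr^4 = 8.8260e+09
Q = 0.4110 * 5.67e-8 * 0.1780 * 1.2027e+12 = 4988.8823 W

4988.8823 W


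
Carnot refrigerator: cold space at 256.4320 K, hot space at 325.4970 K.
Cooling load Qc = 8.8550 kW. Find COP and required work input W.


COP = 256.4320 / 69.0650 = 3.7129
W = 8.8550 / 3.7129 = 2.3849 kW

COP = 3.7129, W = 2.3849 kW


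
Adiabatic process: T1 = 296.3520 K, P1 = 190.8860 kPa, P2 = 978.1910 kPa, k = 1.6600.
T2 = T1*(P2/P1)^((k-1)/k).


(k-1)/k = 0.3976
(P2/P1)^exp = 1.9149
T2 = 296.3520 * 1.9149 = 567.4893 K

567.4893 K


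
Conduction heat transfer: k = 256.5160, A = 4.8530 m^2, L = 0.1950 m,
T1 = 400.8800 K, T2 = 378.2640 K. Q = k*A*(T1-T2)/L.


dT = 22.6160 K
Q = 256.5160 * 4.8530 * 22.6160 / 0.1950 = 144379.6333 W

144379.6333 W


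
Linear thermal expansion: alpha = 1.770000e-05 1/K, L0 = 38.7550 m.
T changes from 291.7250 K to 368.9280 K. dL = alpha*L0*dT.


dT = 77.2030 K
dL = 1.770000e-05 * 38.7550 * 77.2030 = 0.052958 m
L_final = 38.807958 m

dL = 0.052958 m


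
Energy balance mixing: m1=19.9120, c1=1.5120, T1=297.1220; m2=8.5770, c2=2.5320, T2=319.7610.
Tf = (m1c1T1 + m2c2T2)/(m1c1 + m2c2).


num = 15889.6735
den = 51.8239
Tf = 306.6089 K

306.6089 K


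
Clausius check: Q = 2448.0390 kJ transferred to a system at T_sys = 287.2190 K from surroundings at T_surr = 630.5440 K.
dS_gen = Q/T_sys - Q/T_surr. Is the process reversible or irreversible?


dS_sys = 2448.0390/287.2190 = 8.5232 kJ/K
dS_surr = -2448.0390/630.5440 = -3.8824 kJ/K
dS_gen = 8.5232 - 3.8824 = 4.6408 kJ/K (irreversible)

dS_gen = 4.6408 kJ/K, irreversible


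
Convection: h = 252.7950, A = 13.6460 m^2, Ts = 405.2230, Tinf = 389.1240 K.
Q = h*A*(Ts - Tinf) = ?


dT = 16.0990 K
Q = 252.7950 * 13.6460 * 16.0990 = 55535.7635 W

55535.7635 W


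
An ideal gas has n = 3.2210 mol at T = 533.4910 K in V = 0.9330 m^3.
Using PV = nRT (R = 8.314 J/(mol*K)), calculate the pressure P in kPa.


P = nRT/V = 3.2210 * 8.314 * 533.4910 / 0.9330
= 14286.5657 / 0.9330 = 15312.5034 Pa = 15.3125 kPa

15.3125 kPa


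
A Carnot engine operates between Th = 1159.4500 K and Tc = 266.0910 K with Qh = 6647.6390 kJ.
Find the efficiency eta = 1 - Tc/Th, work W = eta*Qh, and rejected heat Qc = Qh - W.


eta = 1 - 266.0910/1159.4500 = 0.7705
W = 0.7705 * 6647.6390 = 5122.0218 kJ
Qc = 6647.6390 - 5122.0218 = 1525.6172 kJ

eta = 77.0502%, W = 5122.0218 kJ, Qc = 1525.6172 kJ


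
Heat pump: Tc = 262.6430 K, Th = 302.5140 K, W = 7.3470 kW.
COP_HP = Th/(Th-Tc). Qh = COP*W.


COP = 302.5140 / 39.8710 = 7.5873
Qh = 7.5873 * 7.3470 = 55.7440 kW

COP = 7.5873, Qh = 55.7440 kW


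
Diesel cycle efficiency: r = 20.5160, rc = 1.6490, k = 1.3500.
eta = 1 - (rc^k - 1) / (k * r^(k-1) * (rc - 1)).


r^(k-1) = 2.8789
rc^k = 1.9645
eta = 0.6176 = 61.7631%

61.7631%


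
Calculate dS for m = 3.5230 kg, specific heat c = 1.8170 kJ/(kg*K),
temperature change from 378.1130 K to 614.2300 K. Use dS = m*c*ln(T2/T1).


T2/T1 = 1.6245
ln(T2/T1) = 0.4852
dS = 3.5230 * 1.8170 * 0.4852 = 3.1058 kJ/K

3.1058 kJ/K


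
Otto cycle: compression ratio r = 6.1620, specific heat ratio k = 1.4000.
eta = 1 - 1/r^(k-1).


r^(k-1) = 2.0696
eta = 1 - 1/2.0696 = 0.5168 = 51.6817%

51.6817%


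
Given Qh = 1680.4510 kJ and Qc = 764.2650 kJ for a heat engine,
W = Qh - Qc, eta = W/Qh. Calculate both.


W = 1680.4510 - 764.2650 = 916.1860 kJ
eta = 916.1860 / 1680.4510 = 0.5452 = 54.5202%

W = 916.1860 kJ, eta = 54.5202%


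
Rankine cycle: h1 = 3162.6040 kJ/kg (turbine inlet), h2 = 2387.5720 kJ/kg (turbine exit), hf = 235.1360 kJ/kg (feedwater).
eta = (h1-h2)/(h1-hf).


W = 775.0320 kJ/kg
Q_in = 2927.4680 kJ/kg
eta = 0.2647 = 26.4745%

eta = 26.4745%


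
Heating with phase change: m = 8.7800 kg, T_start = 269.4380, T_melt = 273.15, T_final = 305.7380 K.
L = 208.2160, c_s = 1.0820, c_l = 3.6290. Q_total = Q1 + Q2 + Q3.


Q1 (sensible, solid) = 8.7800 * 1.0820 * 3.7120 = 35.2639 kJ
Q2 (latent) = 8.7800 * 208.2160 = 1828.1365 kJ
Q3 (sensible, liquid) = 8.7800 * 3.6290 * 32.5880 = 1038.3391 kJ
Q_total = 2901.7394 kJ

2901.7394 kJ


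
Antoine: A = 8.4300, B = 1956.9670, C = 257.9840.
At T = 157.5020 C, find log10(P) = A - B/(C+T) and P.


C+T = 415.4860
B/(C+T) = 4.7101
log10(P) = 8.4300 - 4.7101 = 3.7199
P = 10^3.7199 = 5247.2620 mmHg

5247.2620 mmHg


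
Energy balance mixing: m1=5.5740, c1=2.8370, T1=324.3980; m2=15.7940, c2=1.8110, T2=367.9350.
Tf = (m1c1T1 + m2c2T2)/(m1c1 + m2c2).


num = 15653.8682
den = 44.4164
Tf = 352.4346 K

352.4346 K


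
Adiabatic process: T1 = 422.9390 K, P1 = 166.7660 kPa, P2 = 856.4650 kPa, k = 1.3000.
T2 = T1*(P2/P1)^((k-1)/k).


(k-1)/k = 0.2308
(P2/P1)^exp = 1.4588
T2 = 422.9390 * 1.4588 = 616.9683 K

616.9683 K


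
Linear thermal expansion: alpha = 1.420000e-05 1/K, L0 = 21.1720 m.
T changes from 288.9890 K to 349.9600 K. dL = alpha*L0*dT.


dT = 60.9710 K
dL = 1.420000e-05 * 21.1720 * 60.9710 = 0.018330 m
L_final = 21.190330 m

dL = 0.018330 m


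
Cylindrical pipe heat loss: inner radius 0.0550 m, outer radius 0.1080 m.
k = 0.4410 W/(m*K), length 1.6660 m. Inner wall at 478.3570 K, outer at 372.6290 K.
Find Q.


dT = 105.7280 K
ln(ro/ri) = 0.6748
Q = 2*pi*0.4410*1.6660*105.7280 / 0.6748 = 723.2853 W

723.2853 W


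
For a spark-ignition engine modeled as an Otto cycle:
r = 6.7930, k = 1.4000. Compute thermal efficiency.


r^(k-1) = 2.1519
eta = 1 - 1/2.1519 = 0.5353 = 53.5297%

53.5297%
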